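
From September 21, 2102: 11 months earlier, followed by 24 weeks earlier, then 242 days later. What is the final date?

January 3, 2102

Going back 11 months from September 21, 2102:
month 9 − 11 = -2, which is month 10 of year 2101 → October 2101.
Day 21 is valid in October, giving October 21, 2101.
Subtracting 24 weeks (= 168 days) from October 21, 2101:
Going back 21 days from October 21, 2101 reaches the end of the previous month; 168 − 21 = 147 left.
September 2101 has 30 days: 147 − 30 = 117 left.
August 2101 has 31 days: 117 − 31 = 86 left.
July 2101 has 31 days: 86 − 31 = 55 left.
June 2101 has 30 days: 55 − 30 = 25 left.
May 2101 has 31 days; 31 − 25 = 6 → May 6, 2101.
Adding 242 days from May 6, 2101:
May has 31 days, so 31 − 6 = 25 days remain after May 6, 2101; 242 − 25 = 217 left.
June 2101 has 30 days: 217 − 30 = 187 left.
July 2101 has 31 days: 187 − 31 = 156 left.
August 2101 has 31 days: 156 − 31 = 125 left.
September 2101 has 30 days: 125 − 30 = 95 left.
October 2101 has 31 days: 95 − 31 = 64 left.
November 2101 has 30 days: 64 − 30 = 34 left.
December 2101 has 31 days: 34 − 31 = 3 left.
3 days into January 2102 → January 3, 2102.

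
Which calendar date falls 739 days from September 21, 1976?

September 30, 1978

Counting forward 739 days from September 21, 1976.
September has 30 days, so 30 − 21 = 9 days remain after September 21, 1976; 739 − 9 = 730 left.
October 1976 has 31 days: 730 − 31 = 699 left.
November 1976 has 30 days: 699 − 30 = 669 left.
December 1976 has 31 days: 669 − 31 = 638 left.
January 1977 has 31 days: 638 − 31 = 607 left.
February 1977 has 28 days (1977 is not a leap year): 607 − 28 = 579 left.
March 1977 has 31 days: 579 − 31 = 548 left.
April 1977 has 30 days: 548 − 30 = 518 left.
May 1977 has 31 days: 518 − 31 = 487 left.
June 1977 has 30 days: 487 − 30 = 457 left.
July 1977 has 31 days: 457 − 31 = 426 left.
August 1977 has 31 days: 426 − 31 = 395 left.
September 1977 has 30 days: 395 − 30 = 365 left.
October 1977 has 31 days: 365 − 31 = 334 left.
November 1977 has 30 days: 334 − 30 = 304 left.
December 1977 has 31 days: 304 − 31 = 273 left.
January 1978 has 31 days: 273 − 31 = 242 left.
February 1978 has 28 days (1978 is not a leap year): 242 − 28 = 214 left.
March 1978 has 31 days: 214 − 31 = 183 left.
April 1978 has 30 days: 183 − 30 = 153 left.
May 1978 has 31 days: 153 − 31 = 122 left.
June 1978 has 30 days: 122 − 30 = 92 left.
July 1978 has 31 days: 92 − 31 = 61 left.
August 1978 has 31 days: 61 − 31 = 30 left.
30 days into September 1978 → September 30, 1978.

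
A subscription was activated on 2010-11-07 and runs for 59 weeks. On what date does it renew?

Adding 59 weeks = 413 days from November 7, 2010.
November has 30 days, so 30 − 7 = 23 days remain after November 7, 2010; 413 − 23 = 390 left.
December 2010 has 31 days: 390 − 31 = 359 left.
January 2011 has 31 days: 359 − 31 = 328 left.
February 2011 has 28 days (2011 is not a leap year): 328 − 28 = 300 left.
March 2011 has 31 days: 300 − 31 = 269 left.
April 2011 has 30 days: 269 − 30 = 239 left.
May 2011 has 31 days: 239 − 31 = 208 left.
June 2011 has 30 days: 208 − 30 = 178 left.
July 2011 has 31 days: 178 − 31 = 147 left.
August 2011 has 31 days: 147 − 31 = 116 left.
September 2011 has 30 days: 116 − 30 = 86 left.
October 2011 has 31 days: 86 − 31 = 55 left.
November 2011 has 30 days: 55 − 30 = 25 left.
25 days into December 2011 → December 25, 2011.

December 25, 2011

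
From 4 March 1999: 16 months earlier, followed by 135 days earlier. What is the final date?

June 22, 1997

Subtracting 16 months from March 4, 1999:
month 3 − 16 = -13, which is month 11 of year 1997 → November 1997.
Day 4 is valid in November, giving November 4, 1997.
Subtracting 135 days from November 4, 1997:
Going back 4 days from November 4, 1997 reaches the end of the previous month; 135 − 4 = 131 left.
October 1997 has 31 days: 131 − 31 = 100 left.
September 1997 has 30 days: 100 − 30 = 70 left.
August 1997 has 31 days: 70 − 31 = 39 left.
July 1997 has 31 days: 39 − 31 = 8 left.
June 1997 has 30 days; 30 − 8 = 22 → June 22, 1997.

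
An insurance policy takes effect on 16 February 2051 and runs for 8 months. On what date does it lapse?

Adding 8 months from February 16, 2051.
month 2 + 8 = 10 → October 2051.
Day 16 is valid in October, giving October 16, 2051.

October 16, 2051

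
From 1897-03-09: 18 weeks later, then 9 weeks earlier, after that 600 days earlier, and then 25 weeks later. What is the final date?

March 12, 1896

Adding 18 weeks (= 126 days) from March 9, 1897:
March has 31 days, so 31 − 9 = 22 days remain after March 9, 1897; 126 − 22 = 104 left.
April 1897 has 30 days: 104 − 30 = 74 left.
May 1897 has 31 days: 74 − 31 = 43 left.
June 1897 has 30 days: 43 − 30 = 13 left.
13 days into July 1897 → July 13, 1897.
Going back 9 weeks (= 63 days) from July 13, 1897:
Going back 13 days from July 13, 1897 reaches the end of the previous month; 63 − 13 = 50 left.
June 1897 has 30 days: 50 − 30 = 20 left.
May 1897 has 31 days; 31 − 20 = 11 → May 11, 1897.
Going back 600 days from May 11, 1897:
Going back 11 days from May 11, 1897 reaches the end of the previous month; 600 − 11 = 589 left.
April 1897 has 30 days: 589 − 30 = 559 left.
March 1897 has 31 days: 559 − 31 = 528 left.
February 1897 has 28 days (1897 is not a leap year): 528 − 28 = 500 left.
January 1897 has 31 days: 500 − 31 = 469 left.
December 1896 has 31 days: 469 − 31 = 438 left.
November 1896 has 30 days: 438 − 30 = 408 left.
October 1896 has 31 days: 408 − 31 = 377 left.
September 1896 has 30 days: 377 − 30 = 347 left.
August 1896 has 31 days: 347 − 31 = 316 left.
July 1896 has 31 days: 316 − 31 = 285 left.
June 1896 has 30 days: 285 − 30 = 255 left.
May 1896 has 31 days: 255 − 31 = 224 left.
April 1896 has 30 days: 224 − 30 = 194 left.
March 1896 has 31 days: 194 − 31 = 163 left.
February 1896 has 29 days (1896 is a leap year): 163 − 29 = 134 left.
January 1896 has 31 days: 134 − 31 = 103 left.
December 1895 has 31 days: 103 − 31 = 72 left.
November 1895 has 30 days: 72 − 30 = 42 left.
October 1895 has 31 days: 42 − 31 = 11 left.
September 1895 has 30 days; 30 − 11 = 19 → September 19, 1895.
Counting forward 25 weeks (= 175 days) from September 19, 1895:
September has 30 days, so 30 − 19 = 11 days remain after September 19, 1895; 175 − 11 = 164 left.
October 1895 has 31 days: 164 − 31 = 133 left.
November 1895 has 30 days: 133 − 30 = 103 left.
December 1895 has 31 days: 103 − 31 = 72 left.
January 1896 has 31 days: 72 − 31 = 41 left.
February 1896 has 29 days (1896 is a leap year): 41 − 29 = 12 left.
12 days into March 1896 → March 12, 1896.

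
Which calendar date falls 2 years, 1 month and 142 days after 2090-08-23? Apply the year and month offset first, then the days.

Adding 2 years, 1 month and 142 days from August 23, 2090: first the month/year part, then the days.
+2 years → 2092; month 8 + 1 = 9 → September 2092.
Day 23 is valid in September, giving September 23, 2092.
Now add 142 days from September 23, 2092.
September has 30 days, so 30 − 23 = 7 days remain after September 23, 2092; 142 − 7 = 135 left.
October 2092 has 31 days: 135 − 31 = 104 left.
November 2092 has 30 days: 104 − 30 = 74 left.
December 2092 has 31 days: 74 − 31 = 43 left.
January 2093 has 31 days: 43 − 31 = 12 left.
12 days into February 2093 → February 12, 2093.

February 12, 2093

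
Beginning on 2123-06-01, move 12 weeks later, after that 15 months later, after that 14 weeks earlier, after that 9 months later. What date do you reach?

May 18, 2125

Advancing 12 weeks (= 84 days) from June 1, 2123:
June has 30 days, so 30 − 1 = 29 days remain after June 1, 2123; 84 − 29 = 55 left.
July 2123 has 31 days: 55 − 31 = 24 left.
24 days into August 2123 → August 24, 2123.
Adding 15 months from August 24, 2123:
month 8 + 15 = 23, which is month 11 of year 2124 → November 2124.
Day 24 is valid in November, giving November 24, 2124.
Counting back 14 weeks (= 98 days) from November 24, 2124:
Going back 24 days from November 24, 2124 reaches the end of the previous month; 98 − 24 = 74 left.
October 2124 has 31 days: 74 − 31 = 43 left.
September 2124 has 30 days: 43 − 30 = 13 left.
August 2124 has 31 days; 31 − 13 = 18 → August 18, 2124.
Adding 9 months from August 18, 2124:
month 8 + 9 = 17, which is month 5 of year 2125 → May 2125.
Day 18 is valid in May, giving May 18, 2125.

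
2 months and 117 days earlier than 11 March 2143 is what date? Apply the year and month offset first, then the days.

Going back 2 months and 117 days from March 11, 2143: first the month/year part, then the days.
month 3 − 2 = 1 → January 2143.
Day 11 is valid in January, giving January 11, 2143.
Now subtract 117 days from January 11, 2143.
Going back 11 days from January 11, 2143 reaches the end of the previous month; 117 − 11 = 106 left.
December 2142 has 31 days: 106 − 31 = 75 left.
November 2142 has 30 days: 75 − 30 = 45 left.
October 2142 has 31 days: 45 − 31 = 14 left.
September 2142 has 30 days; 30 − 14 = 16 → September 16, 2142.

September 16, 2142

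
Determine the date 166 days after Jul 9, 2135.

Adding 166 days from July 9, 2135.
July has 31 days, so 31 − 9 = 22 days remain after July 9, 2135; 166 − 22 = 144 left.
August 2135 has 31 days: 144 − 31 = 113 left.
September 2135 has 30 days: 113 − 30 = 83 left.
October 2135 has 31 days: 83 − 31 = 52 left.
November 2135 has 30 days: 52 − 30 = 22 left.
22 days into December 2135 → December 22, 2135.

December 22, 2135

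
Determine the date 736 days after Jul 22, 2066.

July 27, 2068

Advancing 736 days from July 22, 2066.
July has 31 days, so 31 − 22 = 9 days remain after July 22, 2066; 736 − 9 = 727 left.
August 2066 has 31 days: 727 − 31 = 696 left.
September 2066 has 30 days: 696 − 30 = 666 left.
October 2066 has 31 days: 666 − 31 = 635 left.
November 2066 has 30 days: 635 − 30 = 605 left.
December 2066 has 31 days: 605 − 31 = 574 left.
January 2067 has 31 days: 574 − 31 = 543 left.
February 2067 has 28 days (2067 is not a leap year): 543 − 28 = 515 left.
March 2067 has 31 days: 515 − 31 = 484 left.
April 2067 has 30 days: 484 − 30 = 454 left.
May 2067 has 31 days: 454 − 31 = 423 left.
June 2067 has 30 days: 423 − 30 = 393 left.
July 2067 has 31 days: 393 − 31 = 362 left.
August 2067 has 31 days: 362 − 31 = 331 left.
September 2067 has 30 days: 331 − 30 = 301 left.
October 2067 has 31 days: 301 − 31 = 270 left.
November 2067 has 30 days: 270 − 30 = 240 left.
December 2067 has 31 days: 240 − 31 = 209 left.
January 2068 has 31 days: 209 − 31 = 178 left.
February 2068 has 29 days (2068 is a leap year): 178 − 29 = 149 left.
March 2068 has 31 days: 149 − 31 = 118 left.
April 2068 has 30 days: 118 − 30 = 88 left.
May 2068 has 31 days: 88 − 31 = 57 left.
June 2068 has 30 days: 57 − 30 = 27 left.
27 days into July 2068 → July 27, 2068.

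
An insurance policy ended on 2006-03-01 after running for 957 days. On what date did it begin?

July 18, 2003

Subtracting 957 days from March 1, 2006.
Going back 1 day from March 1, 2006 reaches the end of the previous month; 957 − 1 = 956 left.
February 2006 has 28 days (2006 is not a leap year): 956 − 28 = 928 left.
January 2006 has 31 days: 928 − 31 = 897 left.
December 2005 has 31 days: 897 − 31 = 866 left.
November 2005 has 30 days: 866 − 30 = 836 left.
October 2005 has 31 days: 836 − 31 = 805 left.
September 2005 has 30 days: 805 − 30 = 775 left.
August 2005 has 31 days: 775 − 31 = 744 left.
July 2005 has 31 days: 744 − 31 = 713 left.
June 2005 has 30 days: 713 − 30 = 683 left.
May 2005 has 31 days: 683 − 31 = 652 left.
April 2005 has 30 days: 652 − 30 = 622 left.
March 2005 has 31 days: 622 − 31 = 591 left.
February 2005 has 28 days (2005 is not a leap year): 591 − 28 = 563 left.
January 2005 has 31 days: 563 − 31 = 532 left.
December 2004 has 31 days: 532 − 31 = 501 left.
November 2004 has 30 days: 501 − 30 = 471 left.
October 2004 has 31 days: 471 − 31 = 440 left.
September 2004 has 30 days: 440 − 30 = 410 left.
August 2004 has 31 days: 410 − 31 = 379 left.
July 2004 has 31 days: 379 − 31 = 348 left.
June 2004 has 30 days: 348 − 30 = 318 left.
May 2004 has 31 days: 318 − 31 = 287 left.
April 2004 has 30 days: 287 − 30 = 257 left.
March 2004 has 31 days: 257 − 31 = 226 left.
February 2004 has 29 days (2004 is a leap year): 226 − 29 = 197 left.
January 2004 has 31 days: 197 − 31 = 166 left.
December 2003 has 31 days: 166 − 31 = 135 left.
November 2003 has 30 days: 135 − 30 = 105 left.
October 2003 has 31 days: 105 − 31 = 74 left.
September 2003 has 30 days: 74 − 30 = 44 left.
August 2003 has 31 days: 44 − 31 = 13 left.
July 2003 has 31 days; 31 − 13 = 18 → July 18, 2003.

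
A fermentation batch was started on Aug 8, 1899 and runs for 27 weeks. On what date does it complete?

Adding 27 weeks = 189 days from August 8, 1899.
August has 31 days, so 31 − 8 = 23 days remain after August 8, 1899; 189 − 23 = 166 left.
September 1899 has 30 days: 166 − 30 = 136 left.
October 1899 has 31 days: 136 − 31 = 105 left.
November 1899 has 30 days: 105 − 30 = 75 left.
December 1899 has 31 days: 75 − 31 = 44 left.
January 1900 has 31 days: 44 − 31 = 13 left.
13 days into February 1900 → February 13, 1900.

February 13, 1900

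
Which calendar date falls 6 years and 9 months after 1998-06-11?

March 11, 2005

Adding 6 years and 9 months from June 11, 1998.
+6 years → 2004; month 6 + 9 = 15, which is month 3 of year 2005 → March 2005.
Day 11 is valid in March, giving March 11, 2005.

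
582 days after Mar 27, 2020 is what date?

October 30, 2021

Adding 582 days from March 27, 2020.
March has 31 days, so 31 − 27 = 4 days remain after March 27, 2020; 582 − 4 = 578 left.
April 2020 has 30 days: 578 − 30 = 548 left.
May 2020 has 31 days: 548 − 31 = 517 left.
June 2020 has 30 days: 517 − 30 = 487 left.
July 2020 has 31 days: 487 − 31 = 456 left.
August 2020 has 31 days: 456 − 31 = 425 left.
September 2020 has 30 days: 425 − 30 = 395 left.
October 2020 has 31 days: 395 − 31 = 364 left.
November 2020 has 30 days: 364 − 30 = 334 left.
December 2020 has 31 days: 334 − 31 = 303 left.
January 2021 has 31 days: 303 − 31 = 272 left.
February 2021 has 28 days (2021 is not a leap year): 272 − 28 = 244 left.
March 2021 has 31 days: 244 − 31 = 213 left.
April 2021 has 30 days: 213 − 30 = 183 left.
May 2021 has 31 days: 183 − 31 = 152 left.
June 2021 has 30 days: 152 − 30 = 122 left.
July 2021 has 31 days: 122 − 31 = 91 left.
August 2021 has 31 days: 91 − 31 = 60 left.
September 2021 has 30 days: 60 − 30 = 30 left.
30 days into October 2021 → October 30, 2021.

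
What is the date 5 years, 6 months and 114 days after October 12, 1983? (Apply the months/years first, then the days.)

Advancing 5 years, 6 months and 114 days from October 12, 1983: first the month/year part, then the days.
+5 years → 1988; month 10 + 6 = 16, which is month 4 of year 1989 → April 1989.
Day 12 is valid in April, giving April 12, 1989.
Now add 114 days from April 12, 1989.
April has 30 days, so 30 − 12 = 18 days remain after April 12, 1989; 114 − 18 = 96 left.
May 1989 has 31 days: 96 − 31 = 65 left.
June 1989 has 30 days: 65 − 30 = 35 left.
July 1989 has 31 days: 35 − 31 = 4 left.
4 days into August 1989 → August 4, 1989.

August 4, 1989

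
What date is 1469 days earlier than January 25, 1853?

Going back 1469 days from January 25, 1853.
Going back 25 days from January 25, 1853 reaches the end of the previous month; 1469 − 25 = 1444 left.
December 1852 has 31 days: 1444 − 31 = 1413 left.
November 1852 has 30 days: 1413 − 30 = 1383 left.
October 1852 has 31 days: 1383 − 31 = 1352 left.
September 1852 has 30 days: 1352 − 30 = 1322 left.
August 1852 has 31 days: 1322 − 31 = 1291 left.
July 1852 has 31 days: 1291 − 31 = 1260 left.
June 1852 has 30 days: 1260 − 30 = 1230 left.
May 1852 has 31 days: 1230 − 31 = 1199 left.
April 1852 has 30 days: 1199 − 30 = 1169 left.
March 1852 has 31 days: 1169 − 31 = 1138 left.
February 1852 has 29 days (1852 is a leap year): 1138 − 29 = 1109 left.
January 1852 has 31 days: 1109 − 31 = 1078 left.
December 1851 has 31 days: 1078 − 31 = 1047 left.
November 1851 has 30 days: 1047 − 30 = 1017 left.
October 1851 has 31 days: 1017 − 31 = 986 left.
September 1851 has 30 days: 986 − 30 = 956 left.
August 1851 has 31 days: 956 − 31 = 925 left.
July 1851 has 31 days: 925 − 31 = 894 left.
June 1851 has 30 days: 894 − 30 = 864 left.
May 1851 has 31 days: 864 − 31 = 833 left.
April 1851 has 30 days: 833 − 30 = 803 left.
March 1851 has 31 days: 803 − 31 = 772 left.
February 1851 has 28 days (1851 is not a leap year): 772 − 28 = 744 left.
January 1851 has 31 days: 744 − 31 = 713 left.
December 1850 has 31 days: 713 − 31 = 682 left.
November 1850 has 30 days: 682 − 30 = 652 left.
October 1850 has 31 days: 652 − 31 = 621 left.
September 1850 has 30 days: 621 − 30 = 591 left.
August 1850 has 31 days: 591 − 31 = 560 left.
July 1850 has 31 days: 560 − 31 = 529 left.
June 1850 has 30 days: 529 − 30 = 499 left.
May 1850 has 31 days: 499 − 31 = 468 left.
April 1850 has 30 days: 468 − 30 = 438 left.
March 1850 has 31 days: 438 − 31 = 407 left.
February 1850 has 28 days (1850 is not a leap year): 407 − 28 = 379 left.
January 1850 has 31 days: 379 − 31 = 348 left.
December 1849 has 31 days: 348 − 31 = 317 left.
November 1849 has 30 days: 317 − 30 = 287 left.
October 1849 has 31 days: 287 − 31 = 256 left.
September 1849 has 30 days: 256 − 30 = 226 left.
August 1849 has 31 days: 226 − 31 = 195 left.
July 1849 has 31 days: 195 − 31 = 164 left.
June 1849 has 30 days: 164 − 30 = 134 left.
May 1849 has 31 days: 134 − 31 = 103 left.
April 1849 has 30 days: 103 − 30 = 73 left.
March 1849 has 31 days: 73 − 31 = 42 left.
February 1849 has 28 days (1849 is not a leap year): 42 − 28 = 14 left.
January 1849 has 31 days; 31 − 14 = 17 → January 17, 1849.

January 17, 1849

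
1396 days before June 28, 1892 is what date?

September 1, 1888

Subtracting 1396 days from June 28, 1892.
Going back 28 days from June 28, 1892 reaches the end of the previous month; 1396 − 28 = 1368 left.
May 1892 has 31 days: 1368 − 31 = 1337 left.
April 1892 has 30 days: 1337 − 30 = 1307 left.
March 1892 has 31 days: 1307 − 31 = 1276 left.
February 1892 has 29 days (1892 is a leap year): 1276 − 29 = 1247 left.
January 1892 has 31 days: 1247 − 31 = 1216 left.
December 1891 has 31 days: 1216 − 31 = 1185 left.
November 1891 has 30 days: 1185 − 30 = 1155 left.
October 1891 has 31 days: 1155 − 31 = 1124 left.
September 1891 has 30 days: 1124 − 30 = 1094 left.
August 1891 has 31 days: 1094 − 31 = 1063 left.
July 1891 has 31 days: 1063 − 31 = 1032 left.
June 1891 has 30 days: 1032 − 30 = 1002 left.
May 1891 has 31 days: 1002 − 31 = 971 left.
April 1891 has 30 days: 971 − 30 = 941 left.
March 1891 has 31 days: 941 − 31 = 910 left.
February 1891 has 28 days (1891 is not a leap year): 910 − 28 = 882 left.
January 1891 has 31 days: 882 − 31 = 851 left.
December 1890 has 31 days: 851 − 31 = 820 left.
November 1890 has 30 days: 820 − 30 = 790 left.
October 1890 has 31 days: 790 − 31 = 759 left.
September 1890 has 30 days: 759 − 30 = 729 left.
August 1890 has 31 days: 729 − 31 = 698 left.
July 1890 has 31 days: 698 − 31 = 667 left.
June 1890 has 30 days: 667 − 30 = 637 left.
May 1890 has 31 days: 637 − 31 = 606 left.
April 1890 has 30 days: 606 − 30 = 576 left.
March 1890 has 31 days: 576 − 31 = 545 left.
February 1890 has 28 days (1890 is not a leap year): 545 − 28 = 517 left.
January 1890 has 31 days: 517 − 31 = 486 left.
December 1889 has 31 days: 486 − 31 = 455 left.
November 1889 has 30 days: 455 − 30 = 425 left.
October 1889 has 31 days: 425 − 31 = 394 left.
September 1889 has 30 days: 394 − 30 = 364 left.
August 1889 has 31 days: 364 − 31 = 333 left.
July 1889 has 31 days: 333 − 31 = 302 left.
June 1889 has 30 days: 302 − 30 = 272 left.
May 1889 has 31 days: 272 − 31 = 241 left.
April 1889 has 30 days: 241 − 30 = 211 left.
March 1889 has 31 days: 211 − 31 = 180 left.
February 1889 has 28 days (1889 is not a leap year): 180 − 28 = 152 left.
January 1889 has 31 days: 152 − 31 = 121 left.
December 1888 has 31 days: 121 − 31 = 90 left.
November 1888 has 30 days: 90 − 30 = 60 left.
October 1888 has 31 days: 60 − 31 = 29 left.
September 1888 has 30 days; 30 − 29 = 1 → September 1, 1888.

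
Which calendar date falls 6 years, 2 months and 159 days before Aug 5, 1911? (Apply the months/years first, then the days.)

December 28, 1904

Subtracting 6 years, 2 months and 159 days from August 5, 1911: first the month/year part, then the days.
-6 years → 1905; month 8 − 2 = 6 → June 1905.
Day 5 is valid in June, giving June 5, 1905.
Now subtract 159 days from June 5, 1905.
Going back 5 days from June 5, 1905 reaches the end of the previous month; 159 − 5 = 154 left.
May 1905 has 31 days: 154 − 31 = 123 left.
April 1905 has 30 days: 123 − 30 = 93 left.
March 1905 has 31 days: 93 − 31 = 62 left.
February 1905 has 28 days (1905 is not a leap year): 62 − 28 = 34 left.
January 1905 has 31 days: 34 − 31 = 3 left.
December 1904 has 31 days; 31 − 3 = 28 → December 28, 1904.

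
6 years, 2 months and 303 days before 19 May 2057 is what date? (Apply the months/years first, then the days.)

Counting back 6 years, 2 months and 303 days from May 19, 2057: first the month/year part, then the days.
-6 years → 2051; month 5 − 2 = 3 → March 2051.
Day 19 is valid in March, giving March 19, 2051.
Now subtract 303 days from March 19, 2051.
Going back 19 days from March 19, 2051 reaches the end of the previous month; 303 − 19 = 284 left.
February 2051 has 28 days (2051 is not a leap year): 284 − 28 = 256 left.
January 2051 has 31 days: 256 − 31 = 225 left.
December 2050 has 31 days: 225 − 31 = 194 left.
November 2050 has 30 days: 194 − 30 = 164 left.
October 2050 has 31 days: 164 − 31 = 133 left.
September 2050 has 30 days: 133 − 30 = 103 left.
August 2050 has 31 days: 103 − 31 = 72 left.
July 2050 has 31 days: 72 − 31 = 41 left.
June 2050 has 30 days: 41 − 30 = 11 left.
May 2050 has 31 days; 31 − 11 = 20 → May 20, 2050.

May 20, 2050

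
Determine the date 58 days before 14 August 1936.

June 17, 1936

Counting back 58 days from August 14, 1936.
Going back 14 days from August 14, 1936 reaches the end of the previous month; 58 − 14 = 44 left.
July 1936 has 31 days: 44 − 31 = 13 left.
June 1936 has 30 days; 30 − 13 = 17 → June 17, 1936.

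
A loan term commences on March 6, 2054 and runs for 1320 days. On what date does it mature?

Advancing 1320 days from March 6, 2054.
March has 31 days, so 31 − 6 = 25 days remain after March 6, 2054; 1320 − 25 = 1295 left.
April 2054 has 30 days: 1295 − 30 = 1265 left.
May 2054 has 31 days: 1265 − 31 = 1234 left.
June 2054 has 30 days: 1234 − 30 = 1204 left.
July 2054 has 31 days: 1204 − 31 = 1173 left.
August 2054 has 31 days: 1173 − 31 = 1142 left.
September 2054 has 30 days: 1142 − 30 = 1112 left.
October 2054 has 31 days: 1112 − 31 = 1081 left.
November 2054 has 30 days: 1081 − 30 = 1051 left.
December 2054 has 31 days: 1051 − 31 = 1020 left.
January 2055 has 31 days: 1020 − 31 = 989 left.
February 2055 has 28 days (2055 is not a leap year): 989 − 28 = 961 left.
March 2055 has 31 days: 961 − 31 = 930 left.
April 2055 has 30 days: 930 − 30 = 900 left.
May 2055 has 31 days: 900 − 31 = 869 left.
June 2055 has 30 days: 869 − 30 = 839 left.
July 2055 has 31 days: 839 − 31 = 808 left.
August 2055 has 31 days: 808 − 31 = 777 left.
September 2055 has 30 days: 777 − 30 = 747 left.
October 2055 has 31 days: 747 − 31 = 716 left.
November 2055 has 30 days: 716 − 30 = 686 left.
December 2055 has 31 days: 686 − 31 = 655 left.
January 2056 has 31 days: 655 − 31 = 624 left.
February 2056 has 29 days (2056 is a leap year): 624 − 29 = 595 left.
March 2056 has 31 days: 595 − 31 = 564 left.
April 2056 has 30 days: 564 − 30 = 534 left.
May 2056 has 31 days: 534 − 31 = 503 left.
June 2056 has 30 days: 503 − 30 = 473 left.
July 2056 has 31 days: 473 − 31 = 442 left.
August 2056 has 31 days: 442 − 31 = 411 left.
September 2056 has 30 days: 411 − 30 = 381 left.
October 2056 has 31 days: 381 − 31 = 350 left.
November 2056 has 30 days: 350 − 30 = 320 left.
December 2056 has 31 days: 320 − 31 = 289 left.
January 2057 has 31 days: 289 − 31 = 258 left.
February 2057 has 28 days (2057 is not a leap year): 258 − 28 = 230 left.
March 2057 has 31 days: 230 − 31 = 199 left.
April 2057 has 30 days: 199 − 30 = 169 left.
May 2057 has 31 days: 169 − 31 = 138 left.
June 2057 has 30 days: 138 − 30 = 108 left.
July 2057 has 31 days: 108 − 31 = 77 left.
August 2057 has 31 days: 77 − 31 = 46 left.
September 2057 has 30 days: 46 − 30 = 16 left.
16 days into October 2057 → October 16, 2057.

October 16, 2057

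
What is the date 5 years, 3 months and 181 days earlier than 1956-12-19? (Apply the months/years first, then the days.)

Going back 5 years, 3 months and 181 days from December 19, 1956: first the month/year part, then the days.
-5 years → 1951; month 12 − 3 = 9 → September 1951.
Day 19 is valid in September, giving September 19, 1951.
Now subtract 181 days from September 19, 1951.
Going back 19 days from September 19, 1951 reaches the end of the previous month; 181 − 19 = 162 left.
August 1951 has 31 days: 162 − 31 = 131 left.
July 1951 has 31 days: 131 − 31 = 100 left.
June 1951 has 30 days: 100 − 30 = 70 left.
May 1951 has 31 days: 70 − 31 = 39 left.
April 1951 has 30 days: 39 − 30 = 9 left.
March 1951 has 31 days; 31 − 9 = 22 → March 22, 1951.

March 22, 1951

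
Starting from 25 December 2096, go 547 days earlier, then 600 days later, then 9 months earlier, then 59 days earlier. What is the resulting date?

Subtracting 547 days from December 25, 2096:
Going back 25 days from December 25, 2096 reaches the end of the previous month; 547 − 25 = 522 left.
November 2096 has 30 days: 522 − 30 = 492 left.
October 2096 has 31 days: 492 − 31 = 461 left.
September 2096 has 30 days: 461 − 30 = 431 left.
August 2096 has 31 days: 431 − 31 = 400 left.
July 2096 has 31 days: 400 − 31 = 369 left.
June 2096 has 30 days: 369 − 30 = 339 left.
May 2096 has 31 days: 339 − 31 = 308 left.
April 2096 has 30 days: 308 − 30 = 278 left.
March 2096 has 31 days: 278 − 31 = 247 left.
February 2096 has 29 days (2096 is a leap year): 247 − 29 = 218 left.
January 2096 has 31 days: 218 − 31 = 187 left.
December 2095 has 31 days: 187 − 31 = 156 left.
November 2095 has 30 days: 156 − 30 = 126 left.
October 2095 has 31 days: 126 − 31 = 95 left.
September 2095 has 30 days: 95 − 30 = 65 left.
August 2095 has 31 days: 65 − 31 = 34 left.
July 2095 has 31 days: 34 − 31 = 3 left.
June 2095 has 30 days; 30 − 3 = 27 → June 27, 2095.
Counting forward 600 days from June 27, 2095:
June has 30 days, so 30 − 27 = 3 days remain after June 27, 2095; 600 − 3 = 597 left.
July 2095 has 31 days: 597 − 31 = 566 left.
August 2095 has 31 days: 566 − 31 = 535 left.
September 2095 has 30 days: 535 − 30 = 505 left.
October 2095 has 31 days: 505 − 31 = 474 left.
November 2095 has 30 days: 474 − 30 = 444 left.
December 2095 has 31 days: 444 − 31 = 413 left.
January 2096 has 31 days: 413 − 31 = 382 left.
February 2096 has 29 days (2096 is a leap year): 382 − 29 = 353 left.
March 2096 has 31 days: 353 − 31 = 322 left.
April 2096 has 30 days: 322 − 30 = 292 left.
May 2096 has 31 days: 292 − 31 = 261 left.
June 2096 has 30 days: 261 − 30 = 231 left.
July 2096 has 31 days: 231 − 31 = 200 left.
August 2096 has 31 days: 200 − 31 = 169 left.
September 2096 has 30 days: 169 − 30 = 139 left.
October 2096 has 31 days: 139 − 31 = 108 left.
November 2096 has 30 days: 108 − 30 = 78 left.
December 2096 has 31 days: 78 − 31 = 47 left.
January 2097 has 31 days: 47 − 31 = 16 left.
16 days into February 2097 → February 16, 2097.
Counting back 9 months from February 16, 2097:
month 2 − 9 = -7, which is month 5 of year 2096 → May 2096.
Day 16 is valid in May, giving May 16, 2096.
Going back 59 days from May 16, 2096:
Going back 16 days from May 16, 2096 reaches the end of the previous month; 59 − 16 = 43 left.
April 2096 has 30 days: 43 − 30 = 13 left.
March 2096 has 31 days; 31 − 13 = 18 → March 18, 2096.

March 18, 2096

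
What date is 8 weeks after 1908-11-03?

Adding 8 weeks = 56 days from November 3, 1908.
November has 30 days, so 30 − 3 = 27 days remain after November 3, 1908; 56 − 27 = 29 left.
29 days into December 1908 → December 29, 1908.

December 29, 1908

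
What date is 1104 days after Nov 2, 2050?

November 10, 2053

Advancing 1104 days from November 2, 2050.
November has 30 days, so 30 − 2 = 28 days remain after November 2, 2050; 1104 − 28 = 1076 left.
December 2050 has 31 days: 1076 − 31 = 1045 left.
January 2051 has 31 days: 1045 − 31 = 1014 left.
February 2051 has 28 days (2051 is not a leap year): 1014 − 28 = 986 left.
March 2051 has 31 days: 986 − 31 = 955 left.
April 2051 has 30 days: 955 − 30 = 925 left.
May 2051 has 31 days: 925 − 31 = 894 left.
June 2051 has 30 days: 894 − 30 = 864 left.
July 2051 has 31 days: 864 − 31 = 833 left.
August 2051 has 31 days: 833 − 31 = 802 left.
September 2051 has 30 days: 802 − 30 = 772 left.
October 2051 has 31 days: 772 − 31 = 741 left.
November 2051 has 30 days: 741 − 30 = 711 left.
December 2051 has 31 days: 711 − 31 = 680 left.
January 2052 has 31 days: 680 − 31 = 649 left.
February 2052 has 29 days (2052 is a leap year): 649 − 29 = 620 left.
March 2052 has 31 days: 620 − 31 = 589 left.
April 2052 has 30 days: 589 − 30 = 559 left.
May 2052 has 31 days: 559 − 31 = 528 left.
June 2052 has 30 days: 528 − 30 = 498 left.
July 2052 has 31 days: 498 − 31 = 467 left.
August 2052 has 31 days: 467 − 31 = 436 left.
September 2052 has 30 days: 436 − 30 = 406 left.
October 2052 has 31 days: 406 − 31 = 375 left.
November 2052 has 30 days: 375 − 30 = 345 left.
December 2052 has 31 days: 345 − 31 = 314 left.
January 2053 has 31 days: 314 − 31 = 283 left.
February 2053 has 28 days (2053 is not a leap year): 283 − 28 = 255 left.
March 2053 has 31 days: 255 − 31 = 224 left.
April 2053 has 30 days: 224 − 30 = 194 left.
May 2053 has 31 days: 194 − 31 = 163 left.
June 2053 has 30 days: 163 − 30 = 133 left.
July 2053 has 31 days: 133 − 31 = 102 left.
August 2053 has 31 days: 102 − 31 = 71 left.
September 2053 has 30 days: 71 − 30 = 41 left.
October 2053 has 31 days: 41 − 31 = 10 left.
10 days into November 2053 → November 10, 2053.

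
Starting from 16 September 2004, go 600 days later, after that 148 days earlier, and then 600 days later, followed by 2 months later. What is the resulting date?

Counting forward 600 days from September 16, 2004:
September has 30 days, so 30 − 16 = 14 days remain after September 16, 2004; 600 − 14 = 586 left.
October 2004 has 31 days: 586 − 31 = 555 left.
November 2004 has 30 days: 555 − 30 = 525 left.
December 2004 has 31 days: 525 − 31 = 494 left.
January 2005 has 31 days: 494 − 31 = 463 left.
February 2005 has 28 days (2005 is not a leap year): 463 − 28 = 435 left.
March 2005 has 31 days: 435 − 31 = 404 left.
April 2005 has 30 days: 404 − 30 = 374 left.
May 2005 has 31 days: 374 − 31 = 343 left.
June 2005 has 30 days: 343 − 30 = 313 left.
July 2005 has 31 days: 313 − 31 = 282 left.
August 2005 has 31 days: 282 − 31 = 251 left.
September 2005 has 30 days: 251 − 30 = 221 left.
October 2005 has 31 days: 221 − 31 = 190 left.
November 2005 has 30 days: 190 − 30 = 160 left.
December 2005 has 31 days: 160 − 31 = 129 left.
January 2006 has 31 days: 129 − 31 = 98 left.
February 2006 has 28 days (2006 is not a leap year): 98 − 28 = 70 left.
March 2006 has 31 days: 70 − 31 = 39 left.
April 2006 has 30 days: 39 − 30 = 9 left.
9 days into May 2006 → May 9, 2006.
Counting back 148 days from May 9, 2006:
Going back 9 days from May 9, 2006 reaches the end of the previous month; 148 − 9 = 139 left.
April 2006 has 30 days: 139 − 30 = 109 left.
March 2006 has 31 days: 109 − 31 = 78 left.
February 2006 has 28 days (2006 is not a leap year): 78 − 28 = 50 left.
January 2006 has 31 days: 50 − 31 = 19 left.
December 2005 has 31 days; 31 − 19 = 12 → December 12, 2005.
Advancing 600 days from December 12, 2005:
December has 31 days, so 31 − 12 = 19 days remain after December 12, 2005; 600 − 19 = 581 left.
January 2006 has 31 days: 581 − 31 = 550 left.
February 2006 has 28 days (2006 is not a leap year): 550 − 28 = 522 left.
March 2006 has 31 days: 522 − 31 = 491 left.
April 2006 has 30 days: 491 − 30 = 461 left.
May 2006 has 31 days: 461 − 31 = 430 left.
June 2006 has 30 days: 430 − 30 = 400 left.
July 2006 has 31 days: 400 − 31 = 369 left.
August 2006 has 31 days: 369 − 31 = 338 left.
September 2006 has 30 days: 338 − 30 = 308 left.
October 2006 has 31 days: 308 − 31 = 277 left.
November 2006 has 30 days: 277 − 30 = 247 left.
December 2006 has 31 days: 247 − 31 = 216 left.
January 2007 has 31 days: 216 − 31 = 185 left.
February 2007 has 28 days (2007 is not a leap year): 185 − 28 = 157 left.
March 2007 has 31 days: 157 − 31 = 126 left.
April 2007 has 30 days: 126 − 30 = 96 left.
May 2007 has 31 days: 96 − 31 = 65 left.
June 2007 has 30 days: 65 − 30 = 35 left.
July 2007 has 31 days: 35 − 31 = 4 left.
4 days into August 2007 → August 4, 2007.
Adding 2 months from August 4, 2007:
month 8 + 2 = 10 → October 2007.
Day 4 is valid in October, giving October 4, 2007.

October 4, 2007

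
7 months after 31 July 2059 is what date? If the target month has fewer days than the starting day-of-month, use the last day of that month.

February 29, 2060

Adding 7 months from July 31, 2059.
month 7 + 7 = 14, which is month 2 of year 2060 → February 2060.
February 2060 has only 29 days (2060 is a leap year — relevant if February), and the start was day 31, so the date clamps to February 29, 2060.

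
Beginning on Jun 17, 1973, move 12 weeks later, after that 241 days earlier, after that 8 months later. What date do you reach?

September 11, 1973

Counting forward 12 weeks (= 84 days) from June 17, 1973:
June has 30 days, so 30 − 17 = 13 days remain after June 17, 1973; 84 − 13 = 71 left.
July 1973 has 31 days: 71 − 31 = 40 left.
August 1973 has 31 days: 40 − 31 = 9 left.
9 days into September 1973 → September 9, 1973.
Going back 241 days from September 9, 1973:
Going back 9 days from September 9, 1973 reaches the end of the previous month; 241 − 9 = 232 left.
August 1973 has 31 days: 232 − 31 = 201 left.
July 1973 has 31 days: 201 − 31 = 170 left.
June 1973 has 30 days: 170 − 30 = 140 left.
May 1973 has 31 days: 140 − 31 = 109 left.
April 1973 has 30 days: 109 − 30 = 79 left.
March 1973 has 31 days: 79 − 31 = 48 left.
February 1973 has 28 days (1973 is not a leap year): 48 − 28 = 20 left.
January 1973 has 31 days; 31 − 20 = 11 → January 11, 1973.
Adding 8 months from January 11, 1973:
month 1 + 8 = 9 → September 1973.
Day 11 is valid in September, giving September 11, 1973.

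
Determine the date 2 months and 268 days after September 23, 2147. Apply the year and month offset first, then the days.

August 17, 2148

Adding 2 months and 268 days from September 23, 2147: first the month/year part, then the days.
month 9 + 2 = 11 → November 2147.
Day 23 is valid in November, giving November 23, 2147.
Now add 268 days from November 23, 2147.
November has 30 days, so 30 − 23 = 7 days remain after November 23, 2147; 268 − 7 = 261 left.
December 2147 has 31 days: 261 − 31 = 230 left.
January 2148 has 31 days: 230 − 31 = 199 left.
February 2148 has 29 days (2148 is a leap year): 199 − 29 = 170 left.
March 2148 has 31 days: 170 − 31 = 139 left.
April 2148 has 30 days: 139 − 30 = 109 left.
May 2148 has 31 days: 109 − 31 = 78 left.
June 2148 has 30 days: 78 − 30 = 48 left.
July 2148 has 31 days: 48 − 31 = 17 left.
17 days into August 2148 → August 17, 2148.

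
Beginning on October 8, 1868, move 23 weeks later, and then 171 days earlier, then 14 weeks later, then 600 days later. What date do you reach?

August 27, 1870

Counting forward 23 weeks (= 161 days) from October 8, 1868:
October has 31 days, so 31 − 8 = 23 days remain after October 8, 1868; 161 − 23 = 138 left.
November 1868 has 30 days: 138 − 30 = 108 left.
December 1868 has 31 days: 108 − 31 = 77 left.
January 1869 has 31 days: 77 − 31 = 46 left.
February 1869 has 28 days (1869 is not a leap year): 46 − 28 = 18 left.
18 days into March 1869 → March 18, 1869.
Counting back 171 days from March 18, 1869:
Going back 18 days from March 18, 1869 reaches the end of the previous month; 171 − 18 = 153 left.
February 1869 has 28 days (1869 is not a leap year): 153 − 28 = 125 left.
January 1869 has 31 days: 125 − 31 = 94 left.
December 1868 has 31 days: 94 − 31 = 63 left.
November 1868 has 30 days: 63 − 30 = 33 left.
October 1868 has 31 days: 33 − 31 = 2 left.
September 1868 has 30 days; 30 − 2 = 28 → September 28, 1868.
Advancing 14 weeks (= 98 days) from September 28, 1868:
September has 30 days, so 30 − 28 = 2 days remain after September 28, 1868; 98 − 2 = 96 left.
October 1868 has 31 days: 96 − 31 = 65 left.
November 1868 has 30 days: 65 − 30 = 35 left.
December 1868 has 31 days: 35 − 31 = 4 left.
4 days into January 1869 → January 4, 1869.
Advancing 600 days from January 4, 1869:
January has 31 days, so 31 − 4 = 27 days remain after January 4, 1869; 600 − 27 = 573 left.
February 1869 has 28 days (1869 is not a leap year): 573 − 28 = 545 left.
March 1869 has 31 days: 545 − 31 = 514 left.
April 1869 has 30 days: 514 − 30 = 484 left.
May 1869 has 31 days: 484 − 31 = 453 left.
June 1869 has 30 days: 453 − 30 = 423 left.
July 1869 has 31 days: 423 − 31 = 392 left.
August 1869 has 31 days: 392 − 31 = 361 left.
September 1869 has 30 days: 361 − 30 = 331 left.
October 1869 has 31 days: 331 − 31 = 300 left.
November 1869 has 30 days: 300 − 30 = 270 left.
December 1869 has 31 days: 270 − 31 = 239 left.
January 1870 has 31 days: 239 − 31 = 208 left.
February 1870 has 28 days (1870 is not a leap year): 208 − 28 = 180 left.
March 1870 has 31 days: 180 − 31 = 149 left.
April 1870 has 30 days: 149 − 30 = 119 left.
May 1870 has 31 days: 119 − 31 = 88 left.
June 1870 has 30 days: 88 − 30 = 58 left.
July 1870 has 31 days: 58 − 31 = 27 left.
27 days into August 1870 → August 27, 1870.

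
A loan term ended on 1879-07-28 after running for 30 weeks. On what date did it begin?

Subtracting 30 weeks = 210 days from July 28, 1879.
Going back 28 days from July 28, 1879 reaches the end of the previous month; 210 − 28 = 182 left.
June 1879 has 30 days: 182 − 30 = 152 left.
May 1879 has 31 days: 152 − 31 = 121 left.
April 1879 has 30 days: 121 − 30 = 91 left.
March 1879 has 31 days: 91 − 31 = 60 left.
February 1879 has 28 days (1879 is not a leap year): 60 − 28 = 32 left.
January 1879 has 31 days: 32 − 31 = 1 left.
December 1878 has 31 days; 31 − 1 = 30 → December 30, 1878.

December 30, 1878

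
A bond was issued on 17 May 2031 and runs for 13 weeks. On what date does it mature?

August 16, 2031

Counting forward 13 weeks = 91 days from May 17, 2031.
May has 31 days, so 31 − 17 = 14 days remain after May 17, 2031; 91 − 14 = 77 left.
June 2031 has 30 days: 77 − 30 = 47 left.
July 2031 has 31 days: 47 − 31 = 16 left.
16 days into August 2031 → August 16, 2031.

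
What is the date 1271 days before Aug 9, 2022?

February 15, 2019

Counting back 1271 days from August 9, 2022.
Going back 9 days from August 9, 2022 reaches the end of the previous month; 1271 − 9 = 1262 left.
July 2022 has 31 days: 1262 − 31 = 1231 left.
June 2022 has 30 days: 1231 − 30 = 1201 left.
May 2022 has 31 days: 1201 − 31 = 1170 left.
April 2022 has 30 days: 1170 − 30 = 1140 left.
March 2022 has 31 days: 1140 − 31 = 1109 left.
February 2022 has 28 days (2022 is not a leap year): 1109 − 28 = 1081 left.
January 2022 has 31 days: 1081 − 31 = 1050 left.
December 2021 has 31 days: 1050 − 31 = 1019 left.
November 2021 has 30 days: 1019 − 30 = 989 left.
October 2021 has 31 days: 989 − 31 = 958 left.
September 2021 has 30 days: 958 − 30 = 928 left.
August 2021 has 31 days: 928 − 31 = 897 left.
July 2021 has 31 days: 897 − 31 = 866 left.
June 2021 has 30 days: 866 − 30 = 836 left.
May 2021 has 31 days: 836 − 31 = 805 left.
April 2021 has 30 days: 805 − 30 = 775 left.
March 2021 has 31 days: 775 − 31 = 744 left.
February 2021 has 28 days (2021 is not a leap year): 744 − 28 = 716 left.
January 2021 has 31 days: 716 − 31 = 685 left.
December 2020 has 31 days: 685 − 31 = 654 left.
November 2020 has 30 days: 654 − 30 = 624 left.
October 2020 has 31 days: 624 − 31 = 593 left.
September 2020 has 30 days: 593 − 30 = 563 left.
August 2020 has 31 days: 563 − 31 = 532 left.
July 2020 has 31 days: 532 − 31 = 501 left.
June 2020 has 30 days: 501 − 30 = 471 left.
May 2020 has 31 days: 471 − 31 = 440 left.
April 2020 has 30 days: 440 − 30 = 410 left.
March 2020 has 31 days: 410 − 31 = 379 left.
February 2020 has 29 days (2020 is a leap year): 379 − 29 = 350 left.
January 2020 has 31 days: 350 − 31 = 319 left.
December 2019 has 31 days: 319 − 31 = 288 left.
November 2019 has 30 days: 288 − 30 = 258 left.
October 2019 has 31 days: 258 − 31 = 227 left.
September 2019 has 30 days: 227 − 30 = 197 left.
August 2019 has 31 days: 197 − 31 = 166 left.
July 2019 has 31 days: 166 − 31 = 135 left.
June 2019 has 30 days: 135 − 30 = 105 left.
May 2019 has 31 days: 105 − 31 = 74 left.
April 2019 has 30 days: 74 − 30 = 44 left.
March 2019 has 31 days: 44 − 31 = 13 left.
February 2019 has 28 days; 28 − 13 = 15 → February 15, 2019.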